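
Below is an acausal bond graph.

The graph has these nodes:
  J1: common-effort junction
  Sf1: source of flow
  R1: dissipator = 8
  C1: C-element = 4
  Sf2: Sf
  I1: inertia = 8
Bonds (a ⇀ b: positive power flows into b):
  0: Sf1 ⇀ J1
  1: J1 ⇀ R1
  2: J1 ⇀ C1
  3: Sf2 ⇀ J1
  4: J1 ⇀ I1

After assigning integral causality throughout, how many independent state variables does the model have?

b0 →Sf1  (Sf1 fixes flow; stroke at Sf1)
b3 →Sf2  (Sf2 (Sf) sets flow on bond)
b2 →J1  (C1: C, integral causality)
b1 →R1  (J1: bond 2 brought effort, rest push out)
b4 →I1  (0-jn J1 has e-setter on 2)

2  (C1, I1 all integral)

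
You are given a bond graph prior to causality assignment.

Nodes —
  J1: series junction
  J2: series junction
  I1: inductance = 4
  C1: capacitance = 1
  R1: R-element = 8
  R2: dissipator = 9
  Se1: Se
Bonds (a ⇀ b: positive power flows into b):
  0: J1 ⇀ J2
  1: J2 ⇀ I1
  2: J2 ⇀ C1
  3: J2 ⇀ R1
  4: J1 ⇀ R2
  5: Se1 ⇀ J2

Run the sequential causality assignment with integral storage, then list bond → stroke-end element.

#5 →J2  (source Se1 imposes e)
#1 →I1  (I1 integral (f out))
#0 →J2  (1-jn J2 has f-setter on 1)
#2 →J2  (J2 flow already set via bond 1)
#3 →J2  (J2: bond 1 brought flow, rest push out)
#4 →J1  (J1 flow already set via bond 0)

β0 |J2
β1 |I1
β2 |J2
β3 |J2
β4 |J1
β5 |J2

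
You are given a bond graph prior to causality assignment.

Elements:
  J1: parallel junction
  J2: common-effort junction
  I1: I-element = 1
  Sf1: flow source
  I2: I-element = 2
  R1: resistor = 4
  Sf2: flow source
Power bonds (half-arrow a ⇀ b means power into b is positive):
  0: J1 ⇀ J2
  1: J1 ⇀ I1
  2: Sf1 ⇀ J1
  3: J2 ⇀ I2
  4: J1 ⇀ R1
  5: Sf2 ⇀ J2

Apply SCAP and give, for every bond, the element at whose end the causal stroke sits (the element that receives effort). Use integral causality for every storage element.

b0 →J2
b1 →I1
b2 →Sf1
b3 →I2
b4 →J1
b5 →Sf2

bond 2 stroke→Sf1  (Sf1 (Sf) sets flow on bond)
bond 5 stroke→Sf2  (Sf2: flow source, stroke at near end)
bond 1 stroke→I1  (prefer integral on I1)
bond 3 stroke→I2  (prefer integral on I2)
bond 0 stroke→J2  (only one effort-in slot at J2)
bond 4 stroke→J1  (J1 needs exactly one e-in)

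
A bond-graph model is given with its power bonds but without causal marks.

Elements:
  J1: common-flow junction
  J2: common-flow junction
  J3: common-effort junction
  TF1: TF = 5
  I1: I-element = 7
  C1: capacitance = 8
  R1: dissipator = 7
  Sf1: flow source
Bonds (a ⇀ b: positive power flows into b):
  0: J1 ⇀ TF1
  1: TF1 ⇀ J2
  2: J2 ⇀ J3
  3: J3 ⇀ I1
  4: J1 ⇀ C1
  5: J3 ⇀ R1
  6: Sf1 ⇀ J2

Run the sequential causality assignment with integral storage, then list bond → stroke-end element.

#0 |TF1
#1 |J2
#2 |J2
#3 |I1
#4 |J1
#5 |J3
#6 |Sf1

#6 stroke at Sf1  (Sf1 (Sf) sets flow on bond)
#1 stroke at J2  (J2 flow already set via bond 6)
#2 stroke at J2  (J2: bond 6 brought flow, rest push out)
#0 stroke at TF1  (TF TF1: opposite of bond 1)
#4 stroke at J1  (1-jn J1 has f-setter on 0)
#3 stroke at I1  (I1 integral (f out))
#5 stroke at J3  (closing 0-jn rule on J3)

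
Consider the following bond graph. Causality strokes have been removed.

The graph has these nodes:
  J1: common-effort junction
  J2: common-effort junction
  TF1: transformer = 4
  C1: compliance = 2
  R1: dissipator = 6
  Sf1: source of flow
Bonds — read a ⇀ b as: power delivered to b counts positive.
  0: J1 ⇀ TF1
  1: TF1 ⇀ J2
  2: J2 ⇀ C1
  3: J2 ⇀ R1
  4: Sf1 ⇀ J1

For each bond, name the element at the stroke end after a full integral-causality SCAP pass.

β0 |J1
β1 |TF1
β2 |J2
β3 |R1
β4 |Sf1

b4 |Sf1  (source Sf1 imposes f)
b0 |J1  (J1: last free bond brings effort in)
b1 |TF1  (TF1: transformer flips bond 0)
b2 |J2  (prefer integral on C1)
b3 |R1  (0-jn J2 has e-setter on 2)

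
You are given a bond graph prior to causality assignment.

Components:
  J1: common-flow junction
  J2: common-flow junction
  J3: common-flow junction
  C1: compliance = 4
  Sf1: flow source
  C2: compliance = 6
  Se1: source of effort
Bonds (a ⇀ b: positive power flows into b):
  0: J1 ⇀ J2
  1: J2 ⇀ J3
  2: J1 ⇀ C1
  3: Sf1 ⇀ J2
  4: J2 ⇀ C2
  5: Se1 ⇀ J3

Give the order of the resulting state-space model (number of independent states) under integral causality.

#3 stroke at Sf1  (Sf1 (Sf) sets flow on bond)
#5 stroke at J3  (Se1 fixes effort; stroke away)
#0 stroke at J2  (1-jn J2 has f-setter on 3)
#1 stroke at J2  (1-jn J2 has f-setter on 3)
#4 stroke at J2  (J2 flow already set via bond 3)
#2 stroke at J1  (common-f at J1 fixed by 0)

2  (C1, C2 all integral)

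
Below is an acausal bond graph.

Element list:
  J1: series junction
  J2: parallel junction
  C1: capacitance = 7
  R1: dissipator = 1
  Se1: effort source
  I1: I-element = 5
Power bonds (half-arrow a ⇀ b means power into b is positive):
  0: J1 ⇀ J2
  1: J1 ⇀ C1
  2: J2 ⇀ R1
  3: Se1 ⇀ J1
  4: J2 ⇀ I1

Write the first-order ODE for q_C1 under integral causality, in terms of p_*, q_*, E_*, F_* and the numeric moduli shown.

dq_C1/dt = E_Se1 + p_I1/5 - q_C1/7

bond 3 →J1  (Se1: effort source, stroke at far end)
bond 1 →J1  (C1: C, integral causality)
bond 0 →J2  (J1 needs exactly one f-in)
bond 2 →R1  (J2 effort already set via bond 0)
bond 4 →I1  (J2 effort already set via bond 0)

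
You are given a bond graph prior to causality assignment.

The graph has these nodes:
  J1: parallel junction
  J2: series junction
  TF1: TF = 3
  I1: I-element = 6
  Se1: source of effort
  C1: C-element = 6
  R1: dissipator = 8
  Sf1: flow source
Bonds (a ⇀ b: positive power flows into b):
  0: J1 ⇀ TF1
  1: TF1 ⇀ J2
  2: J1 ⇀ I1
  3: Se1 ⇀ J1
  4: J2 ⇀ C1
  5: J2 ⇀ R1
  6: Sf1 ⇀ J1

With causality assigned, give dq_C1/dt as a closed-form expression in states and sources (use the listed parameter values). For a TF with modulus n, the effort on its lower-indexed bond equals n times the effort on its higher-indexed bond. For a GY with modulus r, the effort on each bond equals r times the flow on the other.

b3 stroke at J1  (Se1 fixes effort; stroke away)
b6 stroke at Sf1  (source Sf1 imposes f)
b0 stroke at TF1  (J1 effort already set via bond 3)
b2 stroke at I1  (J1 effort already set via bond 3)
b1 stroke at J2  (TF1 one-in-one-out from 0)
b4 stroke at J2  (C1 integral (e out))
b5 stroke at R1  (J2: last free bond brings flow in)

dq_C1/dt = E_Se1/24 - q_C1/48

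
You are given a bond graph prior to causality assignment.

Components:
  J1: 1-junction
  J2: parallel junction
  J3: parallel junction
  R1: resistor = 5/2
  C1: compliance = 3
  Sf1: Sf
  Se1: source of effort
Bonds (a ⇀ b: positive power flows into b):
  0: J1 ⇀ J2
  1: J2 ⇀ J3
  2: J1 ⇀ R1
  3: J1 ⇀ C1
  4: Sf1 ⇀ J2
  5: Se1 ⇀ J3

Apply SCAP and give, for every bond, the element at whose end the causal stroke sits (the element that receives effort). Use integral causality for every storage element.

#0 |J1
#1 |J2
#2 |R1
#3 |J1
#4 |Sf1
#5 |J3

b4 |Sf1  (source Sf1 imposes f)
b5 |J3  (source Se1 imposes e)
b1 |J2  (J3: bond 5 brought effort, rest push out)
b0 |J1  (0-jn J2 has e-setter on 1)
b3 |J1  (prefer integral on C1)
b2 |R1  (J1 needs exactly one f-in)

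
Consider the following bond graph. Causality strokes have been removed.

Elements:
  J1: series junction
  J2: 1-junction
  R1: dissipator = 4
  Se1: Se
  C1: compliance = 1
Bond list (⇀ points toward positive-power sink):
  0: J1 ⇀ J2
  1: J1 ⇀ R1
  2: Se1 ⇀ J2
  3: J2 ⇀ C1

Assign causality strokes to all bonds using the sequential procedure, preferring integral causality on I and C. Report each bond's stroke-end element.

#2 stroke at J2  (Se1 (Se) sets effort on bond)
#3 stroke at J2  (C1: C, integral causality)
#0 stroke at J1  (J2 needs exactly one f-in)
#1 stroke at R1  (closing 1-jn rule on J1)

bond 0 stroke at J1
bond 1 stroke at R1
bond 2 stroke at J2
bond 3 stroke at J2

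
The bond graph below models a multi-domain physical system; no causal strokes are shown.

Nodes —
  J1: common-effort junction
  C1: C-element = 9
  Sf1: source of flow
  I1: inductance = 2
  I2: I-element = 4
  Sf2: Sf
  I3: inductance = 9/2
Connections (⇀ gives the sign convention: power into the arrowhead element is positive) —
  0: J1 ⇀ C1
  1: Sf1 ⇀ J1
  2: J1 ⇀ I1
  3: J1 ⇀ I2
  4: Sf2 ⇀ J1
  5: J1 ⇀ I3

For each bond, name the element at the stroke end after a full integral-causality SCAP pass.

bond 1 →Sf1  (Sf1 fixes flow; stroke at Sf1)
bond 4 →Sf2  (Sf2 (Sf) sets flow on bond)
bond 0 →J1  (prefer integral on C1)
bond 2 →I1  (common-e at J1 fixed by 0)
bond 3 →I2  (0-jn J1 has e-setter on 0)
bond 5 →I3  (J1: bond 0 brought effort, rest push out)

b0 stroke at J1
b1 stroke at Sf1
b2 stroke at I1
b3 stroke at I2
b4 stroke at Sf2
b5 stroke at I3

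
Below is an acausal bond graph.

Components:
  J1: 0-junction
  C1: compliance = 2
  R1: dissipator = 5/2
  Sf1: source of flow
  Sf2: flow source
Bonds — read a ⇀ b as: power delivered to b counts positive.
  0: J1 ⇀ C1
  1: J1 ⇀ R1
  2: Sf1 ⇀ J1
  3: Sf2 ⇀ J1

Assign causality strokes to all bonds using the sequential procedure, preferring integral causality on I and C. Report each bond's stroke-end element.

#0 stroke→J1
#1 stroke→R1
#2 stroke→Sf1
#3 stroke→Sf2

#2 →Sf1  (Sf1 (Sf) sets flow on bond)
#3 →Sf2  (source Sf2 imposes f)
#0 →J1  (prefer integral on C1)
#1 →R1  (common-e at J1 fixed by 0)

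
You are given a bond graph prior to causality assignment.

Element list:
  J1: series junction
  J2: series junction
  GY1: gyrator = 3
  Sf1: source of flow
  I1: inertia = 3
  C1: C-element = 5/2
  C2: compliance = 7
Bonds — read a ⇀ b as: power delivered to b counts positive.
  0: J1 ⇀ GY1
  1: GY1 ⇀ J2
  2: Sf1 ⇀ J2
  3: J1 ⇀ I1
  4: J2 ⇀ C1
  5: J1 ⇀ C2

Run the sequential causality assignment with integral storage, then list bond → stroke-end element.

b2 →Sf1  (Sf1: flow source, stroke at near end)
b1 →J2  (1-jn J2 has f-setter on 2)
b4 →J2  (common-f at J2 fixed by 2)
b0 →J1  (through GY1, causality inverts; strokes same side of GY1)
b3 →I1  (I1: I, integral causality)
b5 →J1  (common-f at J1 fixed by 3)

bond 0 →J1
bond 1 →J2
bond 2 →Sf1
bond 3 →I1
bond 4 →J2
bond 5 →J1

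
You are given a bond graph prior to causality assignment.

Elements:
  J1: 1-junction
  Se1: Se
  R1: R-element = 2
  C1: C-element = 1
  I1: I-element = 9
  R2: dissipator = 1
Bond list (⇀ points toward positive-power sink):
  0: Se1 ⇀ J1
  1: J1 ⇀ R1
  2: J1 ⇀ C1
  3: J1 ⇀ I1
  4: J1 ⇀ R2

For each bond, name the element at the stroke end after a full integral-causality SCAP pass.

#0 →J1
#1 →J1
#2 →J1
#3 →I1
#4 →J1

b0 |J1  (Se1 fixes effort; stroke away)
b2 |J1  (C1 outputs effort q/C1)
b3 |I1  (prefer integral on I1)
b1 |J1  (J1: bond 3 brought flow, rest push out)
b4 |J1  (common-f at J1 fixed by 3)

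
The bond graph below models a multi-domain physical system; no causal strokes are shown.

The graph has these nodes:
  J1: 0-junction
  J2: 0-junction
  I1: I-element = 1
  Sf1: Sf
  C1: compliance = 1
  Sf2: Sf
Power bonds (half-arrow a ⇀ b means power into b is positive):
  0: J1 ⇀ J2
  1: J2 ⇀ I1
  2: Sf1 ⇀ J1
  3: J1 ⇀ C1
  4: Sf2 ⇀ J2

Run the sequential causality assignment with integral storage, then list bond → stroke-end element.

bond 0 stroke→J2
bond 1 stroke→I1
bond 2 stroke→Sf1
bond 3 stroke→J1
bond 4 stroke→Sf2

b2 stroke→Sf1  (Sf1 (Sf) sets flow on bond)
b4 stroke→Sf2  (source Sf2 imposes f)
b1 stroke→I1  (I1: I, integral causality)
b0 stroke→J2  (closing 0-jn rule on J2)
b3 stroke→J1  (closing 0-jn rule on J1)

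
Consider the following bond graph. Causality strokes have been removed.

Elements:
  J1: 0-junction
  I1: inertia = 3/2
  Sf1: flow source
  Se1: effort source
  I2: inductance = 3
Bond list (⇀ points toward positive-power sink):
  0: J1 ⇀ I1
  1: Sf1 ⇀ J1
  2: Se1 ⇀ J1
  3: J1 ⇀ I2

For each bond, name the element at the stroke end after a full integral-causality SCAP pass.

#0 stroke→I1
#1 stroke→Sf1
#2 stroke→J1
#3 stroke→I2

β1 stroke→Sf1  (Sf1 (Sf) sets flow on bond)
β2 stroke→J1  (Se1: effort source, stroke at far end)
β0 stroke→I1  (common-e at J1 fixed by 2)
β3 stroke→I2  (J1 effort already set via bond 2)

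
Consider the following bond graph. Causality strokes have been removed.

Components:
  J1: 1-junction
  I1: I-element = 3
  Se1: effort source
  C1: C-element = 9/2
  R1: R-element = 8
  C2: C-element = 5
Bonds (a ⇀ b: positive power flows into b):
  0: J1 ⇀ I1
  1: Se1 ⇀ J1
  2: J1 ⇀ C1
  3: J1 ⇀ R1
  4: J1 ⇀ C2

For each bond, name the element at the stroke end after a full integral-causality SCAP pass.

bond 1 stroke→J1  (Se1 fixes effort; stroke away)
bond 0 stroke→I1  (I1 outputs flow p/I1)
bond 2 stroke→J1  (J1 flow already set via bond 0)
bond 3 stroke→J1  (J1: bond 0 brought flow, rest push out)
bond 4 stroke→J1  (J1: bond 0 brought flow, rest push out)

β0 |I1
β1 |J1
β2 |J1
β3 |J1
β4 |J1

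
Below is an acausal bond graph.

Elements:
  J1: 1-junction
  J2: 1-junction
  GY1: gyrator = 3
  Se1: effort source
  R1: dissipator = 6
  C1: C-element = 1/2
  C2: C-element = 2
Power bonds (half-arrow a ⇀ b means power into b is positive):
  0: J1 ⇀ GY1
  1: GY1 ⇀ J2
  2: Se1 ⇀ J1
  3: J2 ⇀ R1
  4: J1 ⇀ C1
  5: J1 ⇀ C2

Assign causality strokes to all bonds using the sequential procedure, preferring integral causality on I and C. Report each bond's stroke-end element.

#2 →J1  (Se1 fixes effort; stroke away)
#4 →J1  (C1 integral (e out))
#5 →J1  (C2 integral (e out))
#0 →GY1  (J1 needs exactly one f-in)
#1 →GY1  (through GY1, causality inverts; strokes same side of GY1)
#3 →J2  (common-f at J2 fixed by 1)

#0 →GY1
#1 →GY1
#2 →J1
#3 →J2
#4 →J1
#5 →J1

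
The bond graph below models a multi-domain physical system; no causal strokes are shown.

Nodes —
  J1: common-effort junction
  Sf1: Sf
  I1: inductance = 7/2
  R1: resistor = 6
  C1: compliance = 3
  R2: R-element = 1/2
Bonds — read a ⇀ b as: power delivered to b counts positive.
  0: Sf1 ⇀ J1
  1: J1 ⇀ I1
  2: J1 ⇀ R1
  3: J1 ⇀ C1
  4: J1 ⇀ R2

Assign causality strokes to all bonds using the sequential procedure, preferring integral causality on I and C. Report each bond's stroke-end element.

b0 stroke→Sf1  (Sf1: flow source, stroke at near end)
b1 stroke→I1  (I1 integral (f out))
b3 stroke→J1  (C1 integral (e out))
b2 stroke→R1  (J1 effort already set via bond 3)
b4 stroke→R2  (J1 effort already set via bond 3)

b0 |Sf1
b1 |I1
b2 |R1
b3 |J1
b4 |R2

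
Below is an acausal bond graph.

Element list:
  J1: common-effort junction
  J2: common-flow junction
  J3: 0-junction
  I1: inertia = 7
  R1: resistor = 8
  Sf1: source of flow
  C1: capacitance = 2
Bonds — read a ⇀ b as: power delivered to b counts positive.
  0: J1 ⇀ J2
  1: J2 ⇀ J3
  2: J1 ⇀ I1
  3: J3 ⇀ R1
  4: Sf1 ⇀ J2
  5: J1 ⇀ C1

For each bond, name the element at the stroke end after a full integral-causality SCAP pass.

#0 →J2
#1 →J2
#2 →I1
#3 →J3
#4 →Sf1
#5 →J1

#4 stroke→Sf1  (Sf1 fixes flow; stroke at Sf1)
#0 stroke→J2  (common-f at J2 fixed by 4)
#1 stroke→J2  (J2: bond 4 brought flow, rest push out)
#3 stroke→J3  (closing 0-jn rule on J3)
#2 stroke→I1  (I1: I, integral causality)
#5 stroke→J1  (J1 needs exactly one e-in)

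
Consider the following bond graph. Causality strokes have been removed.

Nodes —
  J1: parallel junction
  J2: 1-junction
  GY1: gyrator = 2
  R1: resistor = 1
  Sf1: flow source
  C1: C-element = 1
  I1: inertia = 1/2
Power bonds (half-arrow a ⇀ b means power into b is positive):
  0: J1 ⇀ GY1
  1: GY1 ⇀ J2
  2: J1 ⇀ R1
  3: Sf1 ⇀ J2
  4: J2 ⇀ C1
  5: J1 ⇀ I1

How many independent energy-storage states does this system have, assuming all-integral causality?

b3 stroke at Sf1  (Sf1 (Sf) sets flow on bond)
b1 stroke at J2  (common-f at J2 fixed by 3)
b4 stroke at J2  (common-f at J2 fixed by 3)
b0 stroke at J1  (through GY1, causality inverts; strokes same side of GY1)
b2 stroke at R1  (common-e at J1 fixed by 0)
b5 stroke at I1  (J1 effort already set via bond 0)

2  (C1, I1 all integral)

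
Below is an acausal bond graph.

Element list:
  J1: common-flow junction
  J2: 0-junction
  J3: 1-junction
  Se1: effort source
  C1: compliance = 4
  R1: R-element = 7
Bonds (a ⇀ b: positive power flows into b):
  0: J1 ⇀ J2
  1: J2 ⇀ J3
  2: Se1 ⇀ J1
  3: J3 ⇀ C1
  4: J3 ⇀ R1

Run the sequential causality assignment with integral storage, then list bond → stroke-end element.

bond 2 →J1  (source Se1 imposes e)
bond 0 →J2  (only one flow-in slot at J1)
bond 1 →J3  (0-jn J2 has e-setter on 0)
bond 3 →J3  (C1: C, integral causality)
bond 4 →R1  (J3 needs exactly one f-in)

b0 stroke at J2
b1 stroke at J3
b2 stroke at J1
b3 stroke at J3
b4 stroke at R1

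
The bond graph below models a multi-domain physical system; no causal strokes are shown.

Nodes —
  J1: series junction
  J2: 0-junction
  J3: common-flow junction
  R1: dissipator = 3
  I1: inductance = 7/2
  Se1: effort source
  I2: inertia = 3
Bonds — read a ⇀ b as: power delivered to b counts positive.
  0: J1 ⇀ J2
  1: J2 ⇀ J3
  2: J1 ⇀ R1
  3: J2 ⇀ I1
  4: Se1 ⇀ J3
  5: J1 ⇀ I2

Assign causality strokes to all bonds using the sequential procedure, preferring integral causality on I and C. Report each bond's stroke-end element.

b4 →J3  (Se1 (Se) sets effort on bond)
b1 →J2  (only one flow-in slot at J3)
b0 →J1  (J2 effort already set via bond 1)
b3 →I1  (J2: bond 1 brought effort, rest push out)
b5 →I2  (prefer integral on I2)
b2 →J1  (1-jn J1 has f-setter on 5)

β0 stroke→J1
β1 stroke→J2
β2 stroke→J1
β3 stroke→I1
β4 stroke→J3
β5 stroke→I2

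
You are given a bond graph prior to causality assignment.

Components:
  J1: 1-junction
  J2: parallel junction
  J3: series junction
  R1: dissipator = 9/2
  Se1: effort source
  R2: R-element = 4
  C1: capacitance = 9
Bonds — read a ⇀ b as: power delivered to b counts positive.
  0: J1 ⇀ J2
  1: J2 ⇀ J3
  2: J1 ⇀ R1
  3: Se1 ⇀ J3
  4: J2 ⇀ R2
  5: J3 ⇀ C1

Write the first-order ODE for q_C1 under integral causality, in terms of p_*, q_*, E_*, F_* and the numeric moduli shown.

b3 |J3  (Se1 fixes effort; stroke away)
b5 |J3  (C1 integral (e out))
b1 |J2  (J3: last free bond brings flow in)
b0 |J1  (J2: bond 1 brought effort, rest push out)
b4 |R2  (common-e at J2 fixed by 1)
b2 |R1  (J1: last free bond brings flow in)

dq_C1/dt = 17*E_Se1/36 - 17*q_C1/324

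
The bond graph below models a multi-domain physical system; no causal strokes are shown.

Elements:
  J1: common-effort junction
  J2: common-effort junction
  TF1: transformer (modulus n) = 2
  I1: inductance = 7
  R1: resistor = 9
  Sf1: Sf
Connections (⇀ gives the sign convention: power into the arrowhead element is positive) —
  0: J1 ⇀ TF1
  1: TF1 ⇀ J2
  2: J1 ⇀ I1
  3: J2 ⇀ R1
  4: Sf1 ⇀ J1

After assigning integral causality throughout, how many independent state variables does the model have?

1  (I1 all integral)

bond 4 →Sf1  (source Sf1 imposes f)
bond 2 →I1  (I1 outputs flow p/I1)
bond 0 →J1  (only one effort-in slot at J1)
bond 1 →TF1  (TF1: transformer flips bond 0)
bond 3 →J2  (J2: last free bond brings effort in)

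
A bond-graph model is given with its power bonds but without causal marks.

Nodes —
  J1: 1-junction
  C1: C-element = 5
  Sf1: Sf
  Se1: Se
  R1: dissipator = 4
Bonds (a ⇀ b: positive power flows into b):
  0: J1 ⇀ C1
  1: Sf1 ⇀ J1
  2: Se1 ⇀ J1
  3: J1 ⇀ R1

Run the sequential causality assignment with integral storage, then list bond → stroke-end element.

β1 stroke→Sf1  (source Sf1 imposes f)
β2 stroke→J1  (Se1: effort source, stroke at far end)
β0 stroke→J1  (1-jn J1 has f-setter on 1)
β3 stroke→J1  (J1 flow already set via bond 1)

b0 stroke→J1
b1 stroke→Sf1
b2 stroke→J1
b3 stroke→J1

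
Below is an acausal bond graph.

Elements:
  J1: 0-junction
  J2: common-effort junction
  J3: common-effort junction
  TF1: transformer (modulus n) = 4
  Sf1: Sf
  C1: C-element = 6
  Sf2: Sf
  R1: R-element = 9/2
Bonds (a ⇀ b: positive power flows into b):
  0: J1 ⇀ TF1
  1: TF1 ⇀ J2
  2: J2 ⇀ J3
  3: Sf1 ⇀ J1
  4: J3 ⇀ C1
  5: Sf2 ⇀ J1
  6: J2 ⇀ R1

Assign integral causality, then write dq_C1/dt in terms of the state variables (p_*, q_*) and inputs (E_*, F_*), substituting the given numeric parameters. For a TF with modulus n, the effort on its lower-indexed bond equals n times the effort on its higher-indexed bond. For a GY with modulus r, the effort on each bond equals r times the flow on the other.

#3 |Sf1  (source Sf1 imposes f)
#5 |Sf2  (Sf2: flow source, stroke at near end)
#0 |J1  (only one effort-in slot at J1)
#1 |TF1  (TF1: transformer flips bond 0)
#4 |J3  (prefer integral on C1)
#2 |J2  (0-jn J3 has e-setter on 4)
#6 |R1  (J2 effort already set via bond 2)

dq_C1/dt = 4*F_Sf1 + 4*F_Sf2 - q_C1/27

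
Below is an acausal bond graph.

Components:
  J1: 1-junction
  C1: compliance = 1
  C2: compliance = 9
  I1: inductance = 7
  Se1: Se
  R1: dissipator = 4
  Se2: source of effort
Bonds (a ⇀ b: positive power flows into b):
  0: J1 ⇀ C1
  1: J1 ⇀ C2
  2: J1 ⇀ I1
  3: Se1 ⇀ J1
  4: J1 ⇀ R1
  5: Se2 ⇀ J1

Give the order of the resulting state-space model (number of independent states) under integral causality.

3  (C1, C2, I1 all integral)

#3 |J1  (source Se1 imposes e)
#5 |J1  (source Se2 imposes e)
#0 |J1  (C1: C, integral causality)
#1 |J1  (C2 integral (e out))
#2 |I1  (I1 integral (f out))
#4 |J1  (1-jn J1 has f-setter on 2)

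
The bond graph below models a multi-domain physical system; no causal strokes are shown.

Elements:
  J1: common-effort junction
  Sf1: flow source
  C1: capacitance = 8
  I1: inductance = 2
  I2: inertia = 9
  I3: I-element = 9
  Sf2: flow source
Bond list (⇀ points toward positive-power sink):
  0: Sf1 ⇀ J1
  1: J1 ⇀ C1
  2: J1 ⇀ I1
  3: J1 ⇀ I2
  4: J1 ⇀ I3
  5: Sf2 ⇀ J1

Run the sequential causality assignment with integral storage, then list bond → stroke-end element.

b0 |Sf1  (Sf1 fixes flow; stroke at Sf1)
b5 |Sf2  (source Sf2 imposes f)
b1 |J1  (C1: C, integral causality)
b2 |I1  (0-jn J1 has e-setter on 1)
b3 |I2  (0-jn J1 has e-setter on 1)
b4 |I3  (0-jn J1 has e-setter on 1)

β0 stroke→Sf1
β1 stroke→J1
β2 stroke→I1
β3 stroke→I2
β4 stroke→I3
β5 stroke→Sf2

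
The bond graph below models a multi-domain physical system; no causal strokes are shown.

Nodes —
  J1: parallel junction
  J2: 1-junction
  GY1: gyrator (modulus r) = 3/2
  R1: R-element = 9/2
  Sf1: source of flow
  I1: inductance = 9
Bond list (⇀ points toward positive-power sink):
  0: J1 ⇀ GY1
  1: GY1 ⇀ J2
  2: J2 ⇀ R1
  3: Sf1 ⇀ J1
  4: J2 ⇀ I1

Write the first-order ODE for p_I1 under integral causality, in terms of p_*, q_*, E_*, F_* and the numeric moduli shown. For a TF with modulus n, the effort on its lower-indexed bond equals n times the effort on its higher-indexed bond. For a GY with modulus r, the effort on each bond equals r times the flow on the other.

dp_I1/dt = 3*F_Sf1/2 - p_I1/2

b3 stroke at Sf1  (source Sf1 imposes f)
b0 stroke at J1  (J1 needs exactly one e-in)
b1 stroke at J2  (GY1 both-in/both-out from 0)
b4 stroke at I1  (prefer integral on I1)
b2 stroke at J2  (J2: bond 4 brought flow, rest push out)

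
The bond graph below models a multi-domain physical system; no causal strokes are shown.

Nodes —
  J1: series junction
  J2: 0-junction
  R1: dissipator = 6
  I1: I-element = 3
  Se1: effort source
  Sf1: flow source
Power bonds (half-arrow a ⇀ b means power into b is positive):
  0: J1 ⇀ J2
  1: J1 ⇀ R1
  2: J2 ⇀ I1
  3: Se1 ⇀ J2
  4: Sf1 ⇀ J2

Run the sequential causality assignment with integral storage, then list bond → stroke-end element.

b3 stroke→J2  (Se1 fixes effort; stroke away)
b4 stroke→Sf1  (Sf1: flow source, stroke at near end)
b0 stroke→J1  (J2 effort already set via bond 3)
b2 stroke→I1  (J2: bond 3 brought effort, rest push out)
b1 stroke→R1  (J1 needs exactly one f-in)

bond 0 →J1
bond 1 →R1
bond 2 →I1
bond 3 →J2
bond 4 →Sf1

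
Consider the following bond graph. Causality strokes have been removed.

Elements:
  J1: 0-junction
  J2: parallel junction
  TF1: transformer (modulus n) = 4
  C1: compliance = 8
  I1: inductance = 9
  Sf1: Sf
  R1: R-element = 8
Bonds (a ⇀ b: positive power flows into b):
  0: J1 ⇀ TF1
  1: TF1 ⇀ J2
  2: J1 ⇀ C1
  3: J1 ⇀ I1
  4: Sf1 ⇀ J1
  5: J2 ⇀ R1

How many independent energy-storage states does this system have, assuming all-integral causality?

2  (C1, I1 all integral)

bond 4 |Sf1  (Sf1: flow source, stroke at near end)
bond 2 |J1  (prefer integral on C1)
bond 0 |TF1  (J1: bond 2 brought effort, rest push out)
bond 3 |I1  (0-jn J1 has e-setter on 2)
bond 1 |J2  (through TF1, causality passes straight; one stroke at TF1)
bond 5 |R1  (0-jn J2 has e-setter on 1)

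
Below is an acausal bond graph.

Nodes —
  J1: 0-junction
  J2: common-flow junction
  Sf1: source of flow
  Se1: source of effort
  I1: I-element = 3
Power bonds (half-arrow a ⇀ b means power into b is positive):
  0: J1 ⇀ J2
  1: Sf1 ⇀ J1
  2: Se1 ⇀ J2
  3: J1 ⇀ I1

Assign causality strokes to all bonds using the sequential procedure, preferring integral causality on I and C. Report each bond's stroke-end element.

β0 stroke→J1
β1 stroke→Sf1
β2 stroke→J2
β3 stroke→I1

β1 stroke at Sf1  (Sf1 (Sf) sets flow on bond)
β2 stroke at J2  (Se1 fixes effort; stroke away)
β0 stroke at J1  (J2: last free bond brings flow in)
β3 stroke at I1  (common-e at J1 fixed by 0)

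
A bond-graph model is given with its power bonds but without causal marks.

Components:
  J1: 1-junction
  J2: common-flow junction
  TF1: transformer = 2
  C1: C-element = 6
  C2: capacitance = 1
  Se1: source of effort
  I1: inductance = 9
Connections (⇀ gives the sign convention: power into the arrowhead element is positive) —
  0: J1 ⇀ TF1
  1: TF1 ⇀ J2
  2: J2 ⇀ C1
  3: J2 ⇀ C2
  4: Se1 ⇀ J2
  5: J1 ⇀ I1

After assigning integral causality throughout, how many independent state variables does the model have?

bond 4 →J2  (Se1: effort source, stroke at far end)
bond 2 →J2  (prefer integral on C1)
bond 3 →J2  (prefer integral on C2)
bond 1 →TF1  (only one flow-in slot at J2)
bond 0 →J1  (TF1 one-in-one-out from 1)
bond 5 →I1  (only one flow-in slot at J1)

3  (C1, C2, I1 all integral)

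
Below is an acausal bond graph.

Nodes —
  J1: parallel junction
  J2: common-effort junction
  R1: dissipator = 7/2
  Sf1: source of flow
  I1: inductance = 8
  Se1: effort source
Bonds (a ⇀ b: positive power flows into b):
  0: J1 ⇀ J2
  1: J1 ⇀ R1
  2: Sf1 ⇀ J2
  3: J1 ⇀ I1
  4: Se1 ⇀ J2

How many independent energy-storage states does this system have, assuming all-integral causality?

1  (I1 all integral)

β2 →Sf1  (Sf1 (Sf) sets flow on bond)
β4 →J2  (source Se1 imposes e)
β0 →J1  (0-jn J2 has e-setter on 4)
β1 →R1  (0-jn J1 has e-setter on 0)
β3 →I1  (common-e at J1 fixed by 0)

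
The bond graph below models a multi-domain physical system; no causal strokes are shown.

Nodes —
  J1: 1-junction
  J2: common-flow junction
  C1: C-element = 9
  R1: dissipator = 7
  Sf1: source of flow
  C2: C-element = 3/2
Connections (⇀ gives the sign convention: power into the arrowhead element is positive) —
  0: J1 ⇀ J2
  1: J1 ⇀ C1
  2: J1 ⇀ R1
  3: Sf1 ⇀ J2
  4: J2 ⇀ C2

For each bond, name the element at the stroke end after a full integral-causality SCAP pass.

b0 →J2
b1 →J1
b2 →J1
b3 →Sf1
b4 →J2

b3 stroke→Sf1  (Sf1: flow source, stroke at near end)
b0 stroke→J2  (J2: bond 3 brought flow, rest push out)
b4 stroke→J2  (common-f at J2 fixed by 3)
b1 stroke→J1  (J1: bond 0 brought flow, rest push out)
b2 stroke→J1  (common-f at J1 fixed by 0)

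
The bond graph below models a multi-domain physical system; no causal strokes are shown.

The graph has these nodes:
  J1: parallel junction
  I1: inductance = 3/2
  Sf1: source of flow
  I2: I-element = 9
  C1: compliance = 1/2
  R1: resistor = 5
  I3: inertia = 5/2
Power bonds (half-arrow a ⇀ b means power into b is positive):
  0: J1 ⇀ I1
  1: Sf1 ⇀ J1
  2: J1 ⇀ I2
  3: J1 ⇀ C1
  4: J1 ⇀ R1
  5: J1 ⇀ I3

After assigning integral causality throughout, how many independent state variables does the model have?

4  (C1, I1, I2, I3 all integral)

b1 stroke at Sf1  (source Sf1 imposes f)
b0 stroke at I1  (prefer integral on I1)
b2 stroke at I2  (prefer integral on I2)
b3 stroke at J1  (C1 outputs effort q/C1)
b4 stroke at R1  (J1 effort already set via bond 3)
b5 stroke at I3  (0-jn J1 has e-setter on 3)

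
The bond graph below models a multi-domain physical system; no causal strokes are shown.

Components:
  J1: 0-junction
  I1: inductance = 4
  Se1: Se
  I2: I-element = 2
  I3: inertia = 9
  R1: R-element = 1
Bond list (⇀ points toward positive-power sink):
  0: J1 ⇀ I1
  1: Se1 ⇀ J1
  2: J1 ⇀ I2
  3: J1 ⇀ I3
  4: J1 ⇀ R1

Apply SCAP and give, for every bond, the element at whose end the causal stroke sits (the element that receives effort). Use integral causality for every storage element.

b1 stroke at J1  (source Se1 imposes e)
b0 stroke at I1  (J1: bond 1 brought effort, rest push out)
b2 stroke at I2  (J1 effort already set via bond 1)
b3 stroke at I3  (J1: bond 1 brought effort, rest push out)
b4 stroke at R1  (0-jn J1 has e-setter on 1)

bond 0 stroke at I1
bond 1 stroke at J1
bond 2 stroke at I2
bond 3 stroke at I3
bond 4 stroke at R1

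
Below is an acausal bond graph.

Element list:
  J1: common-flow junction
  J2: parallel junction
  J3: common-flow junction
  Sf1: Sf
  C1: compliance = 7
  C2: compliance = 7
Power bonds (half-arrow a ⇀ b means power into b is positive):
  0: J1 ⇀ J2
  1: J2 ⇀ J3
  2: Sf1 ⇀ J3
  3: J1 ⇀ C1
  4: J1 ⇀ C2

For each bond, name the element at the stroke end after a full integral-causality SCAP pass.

#2 stroke→Sf1  (Sf1: flow source, stroke at near end)
#1 stroke→J3  (1-jn J3 has f-setter on 2)
#0 stroke→J2  (closing 0-jn rule on J2)
#3 stroke→J1  (1-jn J1 has f-setter on 0)
#4 stroke→J1  (common-f at J1 fixed by 0)

β0 stroke at J2
β1 stroke at J3
β2 stroke at Sf1
β3 stroke at J1
β4 stroke at J1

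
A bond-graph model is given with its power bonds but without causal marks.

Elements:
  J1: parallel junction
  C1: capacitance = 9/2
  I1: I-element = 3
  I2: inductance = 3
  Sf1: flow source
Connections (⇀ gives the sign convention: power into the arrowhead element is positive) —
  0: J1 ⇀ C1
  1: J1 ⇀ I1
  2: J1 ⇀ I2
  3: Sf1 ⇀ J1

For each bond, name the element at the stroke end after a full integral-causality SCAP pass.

β0 stroke→J1
β1 stroke→I1
β2 stroke→I2
β3 stroke→Sf1

#3 stroke at Sf1  (Sf1: flow source, stroke at near end)
#0 stroke at J1  (C1: C, integral causality)
#1 stroke at I1  (J1 effort already set via bond 0)
#2 stroke at I2  (J1: bond 0 brought effort, rest push out)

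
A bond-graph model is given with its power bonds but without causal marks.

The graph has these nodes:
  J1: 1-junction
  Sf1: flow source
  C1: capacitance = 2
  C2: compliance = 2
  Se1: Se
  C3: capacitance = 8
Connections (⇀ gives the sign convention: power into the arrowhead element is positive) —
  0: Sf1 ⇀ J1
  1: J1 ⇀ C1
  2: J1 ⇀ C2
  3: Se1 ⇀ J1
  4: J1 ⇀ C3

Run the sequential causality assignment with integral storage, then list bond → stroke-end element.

b0 stroke→Sf1
b1 stroke→J1
b2 stroke→J1
b3 stroke→J1
b4 stroke→J1

bond 0 |Sf1  (Sf1 (Sf) sets flow on bond)
bond 3 |J1  (source Se1 imposes e)
bond 1 |J1  (J1: bond 0 brought flow, rest push out)
bond 2 |J1  (J1 flow already set via bond 0)
bond 4 |J1  (J1 flow already set via bond 0)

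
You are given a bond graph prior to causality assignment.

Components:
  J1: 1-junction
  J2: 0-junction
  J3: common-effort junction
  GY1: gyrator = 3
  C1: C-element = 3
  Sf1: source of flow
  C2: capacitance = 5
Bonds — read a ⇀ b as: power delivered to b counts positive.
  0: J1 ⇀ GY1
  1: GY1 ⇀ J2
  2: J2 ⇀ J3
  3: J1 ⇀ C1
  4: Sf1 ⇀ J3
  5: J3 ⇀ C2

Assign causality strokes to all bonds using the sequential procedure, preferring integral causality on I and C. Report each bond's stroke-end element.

#0 stroke at GY1
#1 stroke at GY1
#2 stroke at J2
#3 stroke at J1
#4 stroke at Sf1
#5 stroke at J3

bond 4 stroke→Sf1  (Sf1: flow source, stroke at near end)
bond 3 stroke→J1  (C1 outputs effort q/C1)
bond 0 stroke→GY1  (J1 needs exactly one f-in)
bond 1 stroke→GY1  (GY1 both-in/both-out from 0)
bond 2 stroke→J2  (closing 0-jn rule on J2)
bond 5 stroke→J3  (J3: last free bond brings effort in)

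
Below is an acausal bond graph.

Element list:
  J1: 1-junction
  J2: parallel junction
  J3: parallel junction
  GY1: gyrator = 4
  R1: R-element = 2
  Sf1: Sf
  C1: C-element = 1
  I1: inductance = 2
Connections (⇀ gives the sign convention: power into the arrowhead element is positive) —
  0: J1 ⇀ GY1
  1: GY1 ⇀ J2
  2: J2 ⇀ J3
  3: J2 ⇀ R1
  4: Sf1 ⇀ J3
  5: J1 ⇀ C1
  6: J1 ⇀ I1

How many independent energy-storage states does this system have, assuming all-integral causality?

2  (C1, I1 all integral)

β4 →Sf1  (Sf1: flow source, stroke at near end)
β2 →J3  (J3 needs exactly one e-in)
β5 →J1  (C1: C, integral causality)
β6 →I1  (I1: I, integral causality)
β0 →J1  (1-jn J1 has f-setter on 6)
β1 →J2  (GY1 both-in/both-out from 0)
β3 →R1  (0-jn J2 has e-setter on 1)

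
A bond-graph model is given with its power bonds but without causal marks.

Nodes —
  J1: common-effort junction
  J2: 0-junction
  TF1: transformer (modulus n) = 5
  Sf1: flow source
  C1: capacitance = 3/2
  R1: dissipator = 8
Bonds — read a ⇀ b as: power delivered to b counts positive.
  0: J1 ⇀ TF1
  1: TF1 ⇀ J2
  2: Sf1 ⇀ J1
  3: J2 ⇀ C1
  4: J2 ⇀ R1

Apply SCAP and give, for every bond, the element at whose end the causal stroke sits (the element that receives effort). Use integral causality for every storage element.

b0 →J1
b1 →TF1
b2 →Sf1
b3 →J2
b4 →R1

#2 |Sf1  (Sf1 fixes flow; stroke at Sf1)
#0 |J1  (closing 0-jn rule on J1)
#1 |TF1  (through TF1, causality passes straight; one stroke at TF1)
#3 |J2  (prefer integral on C1)
#4 |R1  (common-e at J2 fixed by 3)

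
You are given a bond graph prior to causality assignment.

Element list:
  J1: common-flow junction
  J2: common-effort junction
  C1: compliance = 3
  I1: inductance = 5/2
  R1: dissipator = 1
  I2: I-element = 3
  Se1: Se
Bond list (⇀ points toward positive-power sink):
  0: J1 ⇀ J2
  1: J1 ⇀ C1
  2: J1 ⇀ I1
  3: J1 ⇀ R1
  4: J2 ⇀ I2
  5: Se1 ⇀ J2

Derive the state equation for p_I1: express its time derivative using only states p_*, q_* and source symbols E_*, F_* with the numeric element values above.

b5 stroke at J2  (Se1: effort source, stroke at far end)
b0 stroke at J1  (0-jn J2 has e-setter on 5)
b4 stroke at I2  (common-e at J2 fixed by 5)
b1 stroke at J1  (C1: C, integral causality)
b2 stroke at I1  (I1 integral (f out))
b3 stroke at J1  (common-f at J1 fixed by 2)

dp_I1/dt = -E_Se1 - 2*p_I1/5 - q_C1/3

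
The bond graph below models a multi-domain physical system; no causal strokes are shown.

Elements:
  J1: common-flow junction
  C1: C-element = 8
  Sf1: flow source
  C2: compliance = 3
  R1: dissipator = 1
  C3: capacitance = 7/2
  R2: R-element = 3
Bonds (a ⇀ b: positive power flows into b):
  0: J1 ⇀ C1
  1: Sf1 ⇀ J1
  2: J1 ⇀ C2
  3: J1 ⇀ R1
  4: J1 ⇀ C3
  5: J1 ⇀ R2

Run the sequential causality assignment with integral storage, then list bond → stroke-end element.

bond 0 →J1
bond 1 →Sf1
bond 2 →J1
bond 3 →J1
bond 4 →J1
bond 5 →J1

β1 stroke at Sf1  (Sf1 (Sf) sets flow on bond)
β0 stroke at J1  (common-f at J1 fixed by 1)
β2 stroke at J1  (common-f at J1 fixed by 1)
β3 stroke at J1  (common-f at J1 fixed by 1)
β4 stroke at J1  (J1: bond 1 brought flow, rest push out)
β5 stroke at J1  (common-f at J1 fixed by 1)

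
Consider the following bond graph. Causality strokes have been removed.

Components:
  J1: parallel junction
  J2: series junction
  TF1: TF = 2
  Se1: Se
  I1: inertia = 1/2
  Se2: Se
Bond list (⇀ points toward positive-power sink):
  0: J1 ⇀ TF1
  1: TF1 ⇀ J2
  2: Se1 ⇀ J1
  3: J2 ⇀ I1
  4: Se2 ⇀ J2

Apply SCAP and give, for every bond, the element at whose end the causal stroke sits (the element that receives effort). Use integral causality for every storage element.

#2 |J1  (Se1 (Se) sets effort on bond)
#4 |J2  (Se2 fixes effort; stroke away)
#0 |TF1  (J1 effort already set via bond 2)
#1 |J2  (TF TF1: opposite of bond 0)
#3 |I1  (only one flow-in slot at J2)

#0 stroke at TF1
#1 stroke at J2
#2 stroke at J1
#3 stroke at I1
#4 stroke at J2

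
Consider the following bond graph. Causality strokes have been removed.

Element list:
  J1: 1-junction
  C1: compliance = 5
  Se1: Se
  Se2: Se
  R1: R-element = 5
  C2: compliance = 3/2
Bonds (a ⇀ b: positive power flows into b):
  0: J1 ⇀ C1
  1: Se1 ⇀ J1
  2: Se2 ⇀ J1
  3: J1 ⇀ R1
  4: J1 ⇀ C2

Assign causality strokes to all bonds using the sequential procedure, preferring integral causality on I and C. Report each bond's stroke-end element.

β1 stroke at J1  (Se1 (Se) sets effort on bond)
β2 stroke at J1  (source Se2 imposes e)
β0 stroke at J1  (C1 integral (e out))
β4 stroke at J1  (C2 integral (e out))
β3 stroke at R1  (J1 needs exactly one f-in)

β0 |J1
β1 |J1
β2 |J1
β3 |R1
β4 |J1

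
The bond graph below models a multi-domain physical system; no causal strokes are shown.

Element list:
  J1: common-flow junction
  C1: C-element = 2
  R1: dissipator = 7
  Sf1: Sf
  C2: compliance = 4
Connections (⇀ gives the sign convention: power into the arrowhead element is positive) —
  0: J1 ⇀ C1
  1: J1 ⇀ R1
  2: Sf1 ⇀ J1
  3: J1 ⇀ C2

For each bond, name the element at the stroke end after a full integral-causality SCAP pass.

β2 stroke at Sf1  (Sf1: flow source, stroke at near end)
β0 stroke at J1  (common-f at J1 fixed by 2)
β1 stroke at J1  (1-jn J1 has f-setter on 2)
β3 stroke at J1  (J1: bond 2 brought flow, rest push out)

#0 →J1
#1 →J1
#2 →Sf1
#3 →J1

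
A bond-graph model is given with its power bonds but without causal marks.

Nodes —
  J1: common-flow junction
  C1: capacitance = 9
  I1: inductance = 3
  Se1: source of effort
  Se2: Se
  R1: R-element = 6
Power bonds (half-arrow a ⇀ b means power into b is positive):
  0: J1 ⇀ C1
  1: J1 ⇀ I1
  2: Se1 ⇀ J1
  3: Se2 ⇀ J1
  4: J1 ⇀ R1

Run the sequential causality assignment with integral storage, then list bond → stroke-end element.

bond 2 stroke→J1  (Se1 (Se) sets effort on bond)
bond 3 stroke→J1  (source Se2 imposes e)
bond 0 stroke→J1  (C1 outputs effort q/C1)
bond 1 stroke→I1  (I1 integral (f out))
bond 4 stroke→J1  (common-f at J1 fixed by 1)

b0 →J1
b1 →I1
b2 →J1
b3 →J1
b4 →J1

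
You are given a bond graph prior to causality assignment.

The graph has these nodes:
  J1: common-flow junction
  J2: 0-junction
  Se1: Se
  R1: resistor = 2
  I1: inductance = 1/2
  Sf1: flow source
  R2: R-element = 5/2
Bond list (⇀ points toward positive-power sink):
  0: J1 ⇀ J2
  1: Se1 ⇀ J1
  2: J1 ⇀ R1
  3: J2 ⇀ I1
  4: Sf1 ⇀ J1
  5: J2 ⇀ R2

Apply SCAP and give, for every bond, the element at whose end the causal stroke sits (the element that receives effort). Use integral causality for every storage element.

b0 stroke→J1
b1 stroke→J1
b2 stroke→J1
b3 stroke→I1
b4 stroke→Sf1
b5 stroke→J2

b1 stroke at J1  (Se1: effort source, stroke at far end)
b4 stroke at Sf1  (Sf1: flow source, stroke at near end)
b0 stroke at J1  (1-jn J1 has f-setter on 4)
b2 stroke at J1  (J1: bond 4 brought flow, rest push out)
b3 stroke at I1  (I1 integral (f out))
b5 stroke at J2  (J2: last free bond brings effort in)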